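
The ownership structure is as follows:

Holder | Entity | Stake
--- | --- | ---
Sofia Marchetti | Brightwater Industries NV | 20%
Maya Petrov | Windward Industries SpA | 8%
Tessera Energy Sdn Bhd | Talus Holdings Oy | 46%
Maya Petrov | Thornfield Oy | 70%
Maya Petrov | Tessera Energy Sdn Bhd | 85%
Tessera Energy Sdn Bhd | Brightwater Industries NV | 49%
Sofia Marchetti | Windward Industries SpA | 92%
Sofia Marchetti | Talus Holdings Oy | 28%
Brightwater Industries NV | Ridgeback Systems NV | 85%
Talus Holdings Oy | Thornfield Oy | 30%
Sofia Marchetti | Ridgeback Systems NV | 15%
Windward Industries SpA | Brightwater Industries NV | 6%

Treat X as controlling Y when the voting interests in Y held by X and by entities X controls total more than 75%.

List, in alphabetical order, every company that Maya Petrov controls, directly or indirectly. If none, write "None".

Tessera Energy Sdn Bhd

Maya holds 85% of Tessera, so Maya controls Tessera.
No other company's threshold is met.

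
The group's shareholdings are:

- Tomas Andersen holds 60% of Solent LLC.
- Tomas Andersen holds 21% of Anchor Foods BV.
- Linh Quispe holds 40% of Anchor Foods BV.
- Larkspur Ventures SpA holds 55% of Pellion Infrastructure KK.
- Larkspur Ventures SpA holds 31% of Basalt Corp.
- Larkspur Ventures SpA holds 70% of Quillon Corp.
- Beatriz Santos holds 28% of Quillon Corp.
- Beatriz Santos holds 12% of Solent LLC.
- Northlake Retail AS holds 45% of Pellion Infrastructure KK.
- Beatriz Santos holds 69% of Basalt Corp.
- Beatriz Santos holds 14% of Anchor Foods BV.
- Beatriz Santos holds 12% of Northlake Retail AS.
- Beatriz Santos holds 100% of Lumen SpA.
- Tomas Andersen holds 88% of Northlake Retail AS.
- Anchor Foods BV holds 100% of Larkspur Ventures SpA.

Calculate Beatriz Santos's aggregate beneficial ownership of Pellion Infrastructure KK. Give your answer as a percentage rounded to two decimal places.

Beatriz reaches Pellion along 2 paths.
Via Northlake: 12% × 45% = 5.4%.
Via Anchor → Larkspur: 14% × 100% × 55% = 7.7%.
Total: 5.4% + 7.7% = 13.1%.
Rounded: 13.10%.

13.10%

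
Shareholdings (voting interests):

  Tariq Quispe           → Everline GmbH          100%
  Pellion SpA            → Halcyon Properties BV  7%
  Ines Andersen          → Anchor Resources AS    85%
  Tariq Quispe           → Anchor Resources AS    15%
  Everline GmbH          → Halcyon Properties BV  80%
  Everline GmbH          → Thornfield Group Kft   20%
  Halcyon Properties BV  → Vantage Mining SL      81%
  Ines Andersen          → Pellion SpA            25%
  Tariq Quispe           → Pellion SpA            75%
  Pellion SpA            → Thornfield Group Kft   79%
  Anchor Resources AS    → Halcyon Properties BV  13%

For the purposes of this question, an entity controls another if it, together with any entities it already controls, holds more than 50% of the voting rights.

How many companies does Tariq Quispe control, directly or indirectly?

5

Tariq holds 100% of Everline, so Tariq controls Everline.
Tariq holds 75% of Pellion, so Tariq controls Pellion.
Everline and Pellion together hold 80% + 7% = 87% of Halcyon, so Tariq controls Halcyon.
Pellion and Everline together hold 79% + 20% = 99% of Thornfield, so Tariq controls Thornfield.
Halcyon holds 81% of Vantage, so Tariq controls Vantage.
No other company's threshold is met.
Tariq controls 5 companies.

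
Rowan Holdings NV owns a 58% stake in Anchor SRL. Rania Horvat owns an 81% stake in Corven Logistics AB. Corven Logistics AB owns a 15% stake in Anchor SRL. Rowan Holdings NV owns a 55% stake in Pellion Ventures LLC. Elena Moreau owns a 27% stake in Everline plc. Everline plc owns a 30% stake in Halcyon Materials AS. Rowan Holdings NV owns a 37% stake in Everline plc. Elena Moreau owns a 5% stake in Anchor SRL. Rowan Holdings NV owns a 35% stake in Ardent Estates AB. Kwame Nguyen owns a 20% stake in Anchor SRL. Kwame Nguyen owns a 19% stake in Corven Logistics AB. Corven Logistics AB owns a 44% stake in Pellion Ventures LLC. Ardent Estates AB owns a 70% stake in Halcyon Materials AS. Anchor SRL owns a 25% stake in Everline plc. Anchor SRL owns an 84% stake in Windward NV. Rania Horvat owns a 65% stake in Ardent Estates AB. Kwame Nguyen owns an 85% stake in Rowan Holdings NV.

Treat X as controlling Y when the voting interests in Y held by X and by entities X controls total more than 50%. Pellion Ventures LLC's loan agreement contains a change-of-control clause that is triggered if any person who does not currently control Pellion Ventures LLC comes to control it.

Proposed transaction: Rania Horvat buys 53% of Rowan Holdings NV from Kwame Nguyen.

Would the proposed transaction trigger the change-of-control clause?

The purchase adds only to Rania's holdings (Kwame's stake shrinks), so Rania is the only person who could newly come to control Pellion.
Rania holds 81% of Corven, so Rania controls Corven.
Rania holds 65% of Ardent, so Rania controls Ardent.
Ardent holds 70% of Halcyon, so Rania controls Halcyon.
In Pellion, Rania's side holds only 44%, not > 50%.
So before the transaction, Rania does not control Pellion.
After the purchase, Rania holds 53% of Rowan directly, and Kwame's stake falls to 32%.
Rania holds 53% of Rowan, so Rania controls Rowan.
Rowan and Corven together hold 55% + 44% = 99% of Pellion, so Rania controls Pellion.
Rania did not control Pellion before and does after, so the clause is triggered.

Yes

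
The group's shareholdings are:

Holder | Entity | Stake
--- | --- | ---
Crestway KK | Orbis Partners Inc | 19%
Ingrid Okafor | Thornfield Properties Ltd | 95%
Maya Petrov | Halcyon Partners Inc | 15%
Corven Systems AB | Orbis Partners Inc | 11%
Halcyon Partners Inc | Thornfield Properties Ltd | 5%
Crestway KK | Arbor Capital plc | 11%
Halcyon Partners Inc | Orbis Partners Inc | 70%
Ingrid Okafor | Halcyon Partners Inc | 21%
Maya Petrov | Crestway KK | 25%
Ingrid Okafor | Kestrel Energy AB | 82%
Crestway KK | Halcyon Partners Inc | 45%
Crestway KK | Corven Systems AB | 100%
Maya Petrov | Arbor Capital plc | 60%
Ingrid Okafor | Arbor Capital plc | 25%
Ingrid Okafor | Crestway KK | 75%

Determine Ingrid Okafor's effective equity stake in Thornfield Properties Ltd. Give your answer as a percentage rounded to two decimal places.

97.74%

Ingrid reaches Thornfield along 3 paths.
Via Halcyon: 21% × 5% = 1.05%.
Via Crestway → Halcyon: 75% × 45% × 5% = 1.6875%.
Direct stake: 95% = 95%.
Total: 1.05% + 1.6875% + 95% = 97.7375%.
Rounded: 97.74%.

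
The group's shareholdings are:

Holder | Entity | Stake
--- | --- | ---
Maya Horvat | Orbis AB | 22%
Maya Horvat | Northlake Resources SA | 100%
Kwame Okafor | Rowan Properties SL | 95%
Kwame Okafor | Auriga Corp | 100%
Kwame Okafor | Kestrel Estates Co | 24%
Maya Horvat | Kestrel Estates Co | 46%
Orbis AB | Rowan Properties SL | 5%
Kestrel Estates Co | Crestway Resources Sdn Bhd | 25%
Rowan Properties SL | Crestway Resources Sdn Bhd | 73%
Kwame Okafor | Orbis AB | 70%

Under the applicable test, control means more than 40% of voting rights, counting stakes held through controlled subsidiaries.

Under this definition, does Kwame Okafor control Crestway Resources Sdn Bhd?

Yes

Kwame holds 70% of Orbis, so Kwame controls Orbis.
Kwame and Orbis together hold 95% + 5% = 100% of Rowan, so Kwame controls Rowan.
Rowan holds 73% of Crestway, so Kwame controls Crestway.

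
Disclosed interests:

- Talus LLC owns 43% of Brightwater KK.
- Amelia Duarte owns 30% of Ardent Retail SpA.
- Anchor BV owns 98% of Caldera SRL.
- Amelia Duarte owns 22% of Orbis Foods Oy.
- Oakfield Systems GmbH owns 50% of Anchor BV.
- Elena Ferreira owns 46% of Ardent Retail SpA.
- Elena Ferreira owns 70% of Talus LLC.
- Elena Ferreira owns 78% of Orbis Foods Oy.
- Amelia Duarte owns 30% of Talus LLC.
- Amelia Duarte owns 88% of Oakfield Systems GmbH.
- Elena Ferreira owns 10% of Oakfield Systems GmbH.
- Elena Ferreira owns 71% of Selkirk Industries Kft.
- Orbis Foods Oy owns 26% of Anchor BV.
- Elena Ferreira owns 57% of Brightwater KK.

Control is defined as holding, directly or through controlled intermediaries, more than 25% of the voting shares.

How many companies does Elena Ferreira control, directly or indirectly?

7

Elena holds 46% of Ardent, so Elena controls Ardent.
Elena holds 70% of Talus, so Elena controls Talus.
Elena holds 78% of Orbis, so Elena controls Orbis.
Elena holds 71% of Selkirk, so Elena controls Selkirk.
Orbis holds 26% of Anchor, so Elena controls Anchor.
Anchor holds 98% of Caldera, so Elena controls Caldera.
Talus and Elena together hold 43% + 57% = 100% of Brightwater, so Elena controls Brightwater.
No other company's threshold is met.
Elena controls 7 companies.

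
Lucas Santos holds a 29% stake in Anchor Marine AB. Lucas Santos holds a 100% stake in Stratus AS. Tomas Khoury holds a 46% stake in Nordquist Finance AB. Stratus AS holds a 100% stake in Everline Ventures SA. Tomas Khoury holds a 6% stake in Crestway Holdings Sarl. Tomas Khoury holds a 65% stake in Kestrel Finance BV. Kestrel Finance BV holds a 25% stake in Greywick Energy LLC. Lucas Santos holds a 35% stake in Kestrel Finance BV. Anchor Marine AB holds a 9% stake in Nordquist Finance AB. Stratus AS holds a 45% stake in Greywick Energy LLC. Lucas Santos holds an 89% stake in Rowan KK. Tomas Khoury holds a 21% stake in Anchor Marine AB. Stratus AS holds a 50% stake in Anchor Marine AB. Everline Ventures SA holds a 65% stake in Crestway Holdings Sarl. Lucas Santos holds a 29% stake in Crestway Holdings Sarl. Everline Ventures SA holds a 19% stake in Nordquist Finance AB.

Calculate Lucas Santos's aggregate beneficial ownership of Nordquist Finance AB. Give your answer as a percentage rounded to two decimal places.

Lucas reaches Nordquist along 3 paths.
Via Stratus → Everline: 100% × 100% × 19% = 19%.
Via Stratus → Anchor: 100% × 50% × 9% = 4.5%.
Via Anchor: 29% × 9% = 2.61%.
Total: 19% + 4.5% + 2.61% = 26.11%.

26.11%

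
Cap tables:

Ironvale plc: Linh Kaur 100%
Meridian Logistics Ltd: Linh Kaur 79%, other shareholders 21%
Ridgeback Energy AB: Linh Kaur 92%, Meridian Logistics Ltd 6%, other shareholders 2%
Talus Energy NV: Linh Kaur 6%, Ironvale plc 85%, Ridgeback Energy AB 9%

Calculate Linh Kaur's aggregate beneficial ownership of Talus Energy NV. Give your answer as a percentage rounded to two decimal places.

99.71%

Linh reaches Talus along 4 paths.
Direct stake: 6% = 6%.
Via Ironvale: 100% × 85% = 85%.
Via Ridgeback: 92% × 9% = 8.28%.
Via Meridian → Ridgeback: 79% × 6% × 9% = 0.4266%.
Total: 6% + 85% + 8.28% + 0.4266% = 99.7066%.
Rounded: 99.71%.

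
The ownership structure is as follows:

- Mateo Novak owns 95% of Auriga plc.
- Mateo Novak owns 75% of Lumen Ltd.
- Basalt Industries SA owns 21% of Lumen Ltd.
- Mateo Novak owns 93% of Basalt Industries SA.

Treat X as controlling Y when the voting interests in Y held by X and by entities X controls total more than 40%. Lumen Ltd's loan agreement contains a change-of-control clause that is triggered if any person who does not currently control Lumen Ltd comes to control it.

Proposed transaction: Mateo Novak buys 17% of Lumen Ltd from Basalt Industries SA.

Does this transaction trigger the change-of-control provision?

No

The purchase adds only to Mateo's holdings (Basalt's stake shrinks), so Mateo is the only person who could newly come to control Lumen.
Mateo holds 93% of Basalt, so Mateo controls Basalt.
Mateo and Basalt together hold 75% + 21% = 96% of Lumen, so Mateo controls Lumen.
So Mateo already controls Lumen before the transaction.
After the purchase, Mateo's direct stake in Lumen rises to 75% + 17% = 92%, and Basalt's stake falls to 4%.
Mateo controlled Lumen already, so this is not a new person acquiring control; every other person's position is unchanged or reduced.
No new person acquires control, so the clause is not triggered.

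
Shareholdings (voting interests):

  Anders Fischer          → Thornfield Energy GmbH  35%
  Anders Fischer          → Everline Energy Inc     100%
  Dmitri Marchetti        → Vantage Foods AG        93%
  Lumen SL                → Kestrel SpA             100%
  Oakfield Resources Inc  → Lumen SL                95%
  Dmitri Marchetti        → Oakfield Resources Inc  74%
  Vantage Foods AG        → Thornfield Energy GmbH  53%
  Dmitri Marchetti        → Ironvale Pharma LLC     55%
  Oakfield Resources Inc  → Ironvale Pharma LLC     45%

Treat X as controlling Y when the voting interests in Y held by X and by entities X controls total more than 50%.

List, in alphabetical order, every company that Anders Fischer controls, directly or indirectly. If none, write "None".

Anders holds 100% of Everline, so Anders controls Everline.
No other company's threshold is met.

Everline Energy Inc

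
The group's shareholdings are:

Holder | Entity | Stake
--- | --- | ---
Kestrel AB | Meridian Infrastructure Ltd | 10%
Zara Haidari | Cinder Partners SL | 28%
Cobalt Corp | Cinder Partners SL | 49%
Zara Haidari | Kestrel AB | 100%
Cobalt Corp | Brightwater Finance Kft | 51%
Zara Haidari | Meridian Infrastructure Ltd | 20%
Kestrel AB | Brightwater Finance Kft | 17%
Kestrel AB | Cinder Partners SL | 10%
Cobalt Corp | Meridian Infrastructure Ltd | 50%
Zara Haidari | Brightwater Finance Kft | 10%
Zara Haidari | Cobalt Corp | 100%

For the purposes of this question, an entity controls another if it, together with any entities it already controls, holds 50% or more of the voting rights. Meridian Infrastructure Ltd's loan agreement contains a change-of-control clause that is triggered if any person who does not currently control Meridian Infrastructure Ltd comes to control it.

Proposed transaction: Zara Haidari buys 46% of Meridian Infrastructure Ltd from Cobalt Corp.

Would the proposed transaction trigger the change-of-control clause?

The purchase adds only to Zara's holdings (Cobalt's stake shrinks), so Zara is the only person who could newly come to control Meridian.
Zara holds 100% of Cobalt, so Zara controls Cobalt.
Zara holds 100% of Kestrel, so Zara controls Kestrel.
Kestrel and Cobalt and Zara together hold 10% + 50% + 20% = 80% of Meridian, so Zara controls Meridian.
So Zara already controls Meridian before the transaction.
After the purchase, Zara's direct stake in Meridian rises to 20% + 46% = 66%, and Cobalt's stake falls to 4%.
Zara controlled Meridian already, so this is not a new person acquiring control; every other person's position is unchanged or reduced.
No new person acquires control, so the clause is not triggered.

No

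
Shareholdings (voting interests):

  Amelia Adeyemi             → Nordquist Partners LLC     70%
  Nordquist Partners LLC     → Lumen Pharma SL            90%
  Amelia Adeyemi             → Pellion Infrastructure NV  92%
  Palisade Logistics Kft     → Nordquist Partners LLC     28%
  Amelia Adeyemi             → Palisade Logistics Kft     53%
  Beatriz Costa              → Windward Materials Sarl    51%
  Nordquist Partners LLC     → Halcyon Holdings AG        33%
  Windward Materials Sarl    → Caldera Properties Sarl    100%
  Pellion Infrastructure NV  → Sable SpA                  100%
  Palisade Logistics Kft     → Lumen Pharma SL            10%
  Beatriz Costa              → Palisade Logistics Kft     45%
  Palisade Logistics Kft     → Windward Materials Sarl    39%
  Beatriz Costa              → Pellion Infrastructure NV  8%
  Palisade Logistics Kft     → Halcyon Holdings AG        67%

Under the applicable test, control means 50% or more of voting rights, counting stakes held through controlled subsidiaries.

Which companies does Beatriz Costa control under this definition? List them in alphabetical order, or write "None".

Caldera Properties Sarl, Windward Materials Sarl

Beatriz holds 51% of Windward, so Beatriz controls Windward.
Windward holds 100% of Caldera, so Beatriz controls Caldera.
No other company's threshold is met.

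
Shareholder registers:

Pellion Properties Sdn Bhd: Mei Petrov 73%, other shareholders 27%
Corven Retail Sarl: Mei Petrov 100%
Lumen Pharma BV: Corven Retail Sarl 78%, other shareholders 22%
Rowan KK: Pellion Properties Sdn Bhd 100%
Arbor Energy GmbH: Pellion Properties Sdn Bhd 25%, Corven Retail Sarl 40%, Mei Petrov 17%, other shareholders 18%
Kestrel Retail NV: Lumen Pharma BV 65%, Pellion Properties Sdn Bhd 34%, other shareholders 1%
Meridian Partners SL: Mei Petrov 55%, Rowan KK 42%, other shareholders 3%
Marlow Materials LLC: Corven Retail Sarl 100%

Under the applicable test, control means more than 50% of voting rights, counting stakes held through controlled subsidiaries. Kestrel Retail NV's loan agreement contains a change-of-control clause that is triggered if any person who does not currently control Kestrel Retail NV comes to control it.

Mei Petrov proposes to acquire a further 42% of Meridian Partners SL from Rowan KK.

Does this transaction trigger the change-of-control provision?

The purchase adds only to Mei's holdings (Rowan's stake shrinks), so Mei is the only person who could newly come to control Kestrel.
Mei holds 73% of Pellion, so Mei controls Pellion.
Mei holds 100% of Corven, so Mei controls Corven.
Corven holds 78% of Lumen, so Mei controls Lumen.
Lumen and Pellion together hold 65% + 34% = 99% of Kestrel, so Mei controls Kestrel.
So Mei already controls Kestrel before the transaction.
After the purchase, Mei's direct stake in Meridian rises to 55% + 42% = 97%, and Rowan's stake falls to 0%.
Mei controlled Kestrel already, so this is not a new person acquiring control; every other person's position is unchanged or reduced.
No new person acquires control, so the clause is not triggered.

No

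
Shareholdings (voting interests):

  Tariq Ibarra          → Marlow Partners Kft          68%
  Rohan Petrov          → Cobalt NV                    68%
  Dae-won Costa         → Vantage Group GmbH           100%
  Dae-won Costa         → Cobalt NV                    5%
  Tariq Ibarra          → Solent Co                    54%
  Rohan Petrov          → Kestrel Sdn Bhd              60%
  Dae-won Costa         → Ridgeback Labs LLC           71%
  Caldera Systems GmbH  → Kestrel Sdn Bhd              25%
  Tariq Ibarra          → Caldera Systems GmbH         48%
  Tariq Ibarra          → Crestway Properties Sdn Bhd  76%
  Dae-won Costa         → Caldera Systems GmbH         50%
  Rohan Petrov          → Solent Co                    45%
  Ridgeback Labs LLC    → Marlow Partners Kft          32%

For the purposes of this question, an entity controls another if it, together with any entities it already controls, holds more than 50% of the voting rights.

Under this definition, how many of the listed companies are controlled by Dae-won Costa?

2

Dae-won holds 71% of Ridgeback, so Dae-won controls Ridgeback.
Dae-won holds 100% of Vantage, so Dae-won controls Vantage.
No other company's threshold is met.
Dae-won controls 2 companies.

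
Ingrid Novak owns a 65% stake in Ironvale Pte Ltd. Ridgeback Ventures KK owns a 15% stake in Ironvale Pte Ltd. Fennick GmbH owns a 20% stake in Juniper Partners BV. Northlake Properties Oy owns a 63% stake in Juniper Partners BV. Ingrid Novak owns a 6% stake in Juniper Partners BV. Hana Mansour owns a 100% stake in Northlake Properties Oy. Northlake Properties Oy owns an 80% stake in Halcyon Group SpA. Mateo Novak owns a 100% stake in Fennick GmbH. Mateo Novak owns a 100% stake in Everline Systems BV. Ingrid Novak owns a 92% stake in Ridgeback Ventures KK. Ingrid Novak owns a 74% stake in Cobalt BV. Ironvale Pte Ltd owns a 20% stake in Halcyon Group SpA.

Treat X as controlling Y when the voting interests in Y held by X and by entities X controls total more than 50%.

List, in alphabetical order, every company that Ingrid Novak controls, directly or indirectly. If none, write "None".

Ingrid holds 92% of Ridgeback, so Ingrid controls Ridgeback.
Ingrid and Ridgeback together hold 65% + 15% = 80% of Ironvale, so Ingrid controls Ironvale.
Ingrid holds 74% of Cobalt, so Ingrid controls Cobalt.
No other company's threshold is met.

Cobalt BV, Ironvale Pte Ltd, Ridgeback Ventures KK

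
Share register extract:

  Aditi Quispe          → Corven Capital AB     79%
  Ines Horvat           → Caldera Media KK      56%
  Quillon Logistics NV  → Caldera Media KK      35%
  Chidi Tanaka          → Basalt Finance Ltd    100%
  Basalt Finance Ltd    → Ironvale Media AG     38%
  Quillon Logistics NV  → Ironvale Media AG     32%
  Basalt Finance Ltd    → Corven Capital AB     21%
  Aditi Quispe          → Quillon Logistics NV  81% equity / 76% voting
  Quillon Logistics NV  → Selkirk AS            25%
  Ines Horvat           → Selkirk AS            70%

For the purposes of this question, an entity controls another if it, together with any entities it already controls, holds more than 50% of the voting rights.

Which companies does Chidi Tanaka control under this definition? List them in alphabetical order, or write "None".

Chidi holds 100% of Basalt, so Chidi controls Basalt.
No other company's threshold is met.

Basalt Finance Ltd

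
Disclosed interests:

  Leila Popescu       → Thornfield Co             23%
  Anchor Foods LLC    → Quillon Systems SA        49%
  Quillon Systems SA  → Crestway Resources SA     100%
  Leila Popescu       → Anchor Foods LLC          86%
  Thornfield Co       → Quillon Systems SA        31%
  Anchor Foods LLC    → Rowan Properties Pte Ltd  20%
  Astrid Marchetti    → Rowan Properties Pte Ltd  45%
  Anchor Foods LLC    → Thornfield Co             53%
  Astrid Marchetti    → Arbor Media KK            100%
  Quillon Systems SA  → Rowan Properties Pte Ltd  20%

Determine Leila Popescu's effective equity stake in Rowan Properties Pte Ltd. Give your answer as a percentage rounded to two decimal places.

29.88%

Leila reaches Rowan along 4 paths.
Via Anchor: 86% × 20% = 17.2%.
Via Thornfield → Quillon: 23% × 31% × 20% = 1.426%.
Via Anchor → Thornfield → Quillon: 86% × 53% × 31% × 20% = 2.82596%.
Via Anchor → Quillon: 86% × 49% × 20% = 8.428%.
Total: 17.2% + 1.426% + 2.82596% + 8.428% = 29.87996%.
Rounded: 29.88%.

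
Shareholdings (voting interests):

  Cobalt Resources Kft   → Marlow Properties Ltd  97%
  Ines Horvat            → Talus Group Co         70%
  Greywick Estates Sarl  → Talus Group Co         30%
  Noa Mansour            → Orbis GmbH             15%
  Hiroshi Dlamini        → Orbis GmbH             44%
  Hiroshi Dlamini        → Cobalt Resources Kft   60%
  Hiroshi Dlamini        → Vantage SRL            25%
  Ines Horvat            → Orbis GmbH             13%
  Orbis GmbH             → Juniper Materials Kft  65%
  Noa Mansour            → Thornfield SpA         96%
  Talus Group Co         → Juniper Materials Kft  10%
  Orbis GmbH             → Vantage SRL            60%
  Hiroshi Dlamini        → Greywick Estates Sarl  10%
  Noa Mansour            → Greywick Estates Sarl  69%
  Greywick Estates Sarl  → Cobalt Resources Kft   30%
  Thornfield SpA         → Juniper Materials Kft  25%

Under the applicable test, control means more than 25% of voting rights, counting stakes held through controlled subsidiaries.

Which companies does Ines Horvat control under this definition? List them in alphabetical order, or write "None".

Ines holds 70% of Talus, so Ines controls Talus.
No other company's threshold is met.

Talus Group Co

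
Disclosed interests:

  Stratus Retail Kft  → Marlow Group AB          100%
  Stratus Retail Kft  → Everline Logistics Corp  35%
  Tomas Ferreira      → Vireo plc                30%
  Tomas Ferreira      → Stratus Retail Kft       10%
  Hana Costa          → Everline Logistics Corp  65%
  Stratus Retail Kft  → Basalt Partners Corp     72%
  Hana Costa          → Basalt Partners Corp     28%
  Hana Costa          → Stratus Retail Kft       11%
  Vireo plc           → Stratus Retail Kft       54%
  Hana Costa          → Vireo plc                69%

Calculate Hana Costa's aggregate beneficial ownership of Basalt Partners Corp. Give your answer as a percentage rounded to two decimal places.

62.75%

Hana reaches Basalt along 3 paths.
Via Vireo → Stratus: 69% × 54% × 72% = 26.8272%.
Via Stratus: 11% × 72% = 7.92%.
Direct stake: 28% = 28%.
Total: 26.8272% + 7.92% + 28% = 62.7472%.
Rounded: 62.75%.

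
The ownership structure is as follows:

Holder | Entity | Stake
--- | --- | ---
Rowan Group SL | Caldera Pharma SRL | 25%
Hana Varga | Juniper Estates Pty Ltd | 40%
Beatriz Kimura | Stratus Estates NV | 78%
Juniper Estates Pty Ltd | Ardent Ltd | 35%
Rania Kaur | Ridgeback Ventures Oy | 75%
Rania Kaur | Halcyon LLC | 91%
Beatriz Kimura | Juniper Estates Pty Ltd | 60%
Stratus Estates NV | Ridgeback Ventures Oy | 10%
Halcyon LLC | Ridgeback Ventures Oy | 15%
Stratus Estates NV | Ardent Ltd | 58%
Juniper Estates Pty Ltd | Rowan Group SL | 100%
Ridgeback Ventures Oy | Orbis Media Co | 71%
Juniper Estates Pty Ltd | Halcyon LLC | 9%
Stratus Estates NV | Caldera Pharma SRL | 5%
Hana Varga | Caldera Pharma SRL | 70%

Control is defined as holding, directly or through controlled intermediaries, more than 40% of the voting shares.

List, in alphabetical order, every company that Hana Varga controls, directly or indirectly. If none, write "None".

Caldera Pharma SRL

Hana holds 70% of Caldera, so Hana controls Caldera.
No other company's threshold is met.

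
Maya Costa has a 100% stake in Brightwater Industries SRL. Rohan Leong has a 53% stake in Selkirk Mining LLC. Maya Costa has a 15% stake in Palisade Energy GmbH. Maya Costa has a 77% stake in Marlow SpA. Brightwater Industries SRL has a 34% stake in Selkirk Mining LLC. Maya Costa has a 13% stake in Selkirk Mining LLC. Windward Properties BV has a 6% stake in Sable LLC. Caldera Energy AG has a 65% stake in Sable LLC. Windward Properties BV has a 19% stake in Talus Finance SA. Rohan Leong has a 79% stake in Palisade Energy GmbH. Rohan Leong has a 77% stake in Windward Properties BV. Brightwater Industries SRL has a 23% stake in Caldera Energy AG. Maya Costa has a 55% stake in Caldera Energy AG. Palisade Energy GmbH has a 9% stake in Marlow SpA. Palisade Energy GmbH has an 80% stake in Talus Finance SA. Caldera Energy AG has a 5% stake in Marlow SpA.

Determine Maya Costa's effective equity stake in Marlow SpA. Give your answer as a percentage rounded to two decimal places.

Maya reaches Marlow along 4 paths.
Via Palisade: 15% × 9% = 1.35%.
Direct stake: 77% = 77%.
Via Brightwater → Caldera: 100% × 23% × 5% = 1.15%.
Via Caldera: 55% × 5% = 2.75%.
Total: 1.35% + 77% + 1.15% + 2.75% = 82.25%.

82.25%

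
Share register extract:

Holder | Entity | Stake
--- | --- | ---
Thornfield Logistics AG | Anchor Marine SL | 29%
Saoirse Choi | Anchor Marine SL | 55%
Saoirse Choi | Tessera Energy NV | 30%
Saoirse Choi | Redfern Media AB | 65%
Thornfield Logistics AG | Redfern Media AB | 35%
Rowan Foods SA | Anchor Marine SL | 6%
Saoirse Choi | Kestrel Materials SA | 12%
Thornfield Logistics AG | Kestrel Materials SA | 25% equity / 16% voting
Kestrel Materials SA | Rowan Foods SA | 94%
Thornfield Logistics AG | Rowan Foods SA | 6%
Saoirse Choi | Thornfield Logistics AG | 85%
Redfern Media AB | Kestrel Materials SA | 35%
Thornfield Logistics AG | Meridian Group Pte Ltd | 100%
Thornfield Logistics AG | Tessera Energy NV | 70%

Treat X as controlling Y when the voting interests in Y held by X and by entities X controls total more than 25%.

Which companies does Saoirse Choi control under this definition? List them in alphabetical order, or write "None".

Saoirse holds 85% of Thornfield, so Saoirse controls Thornfield.
Saoirse and Thornfield together hold 65% + 35% = 100% of Redfern, so Saoirse controls Redfern.
Redfern and Thornfield and Saoirse together hold 35% + 16% + 12% = 63% of Kestrel, so Saoirse controls Kestrel.
Thornfield holds 100% of Meridian, so Saoirse controls Meridian.
Thornfield and Kestrel together hold 6% + 94% = 100% of Rowan, so Saoirse controls Rowan.
Rowan and Saoirse and Thornfield together hold 6% + 55% + 29% = 90% of Anchor, so Saoirse controls Anchor.
Thornfield and Saoirse together hold 70% + 30% = 100% of Tessera, so Saoirse controls Tessera.

Anchor Marine SL, Kestrel Materials SA, Meridian Group Pte Ltd, Redfern Media AB, Rowan Foods SA, Tessera Energy NV, Thornfield Logistics AG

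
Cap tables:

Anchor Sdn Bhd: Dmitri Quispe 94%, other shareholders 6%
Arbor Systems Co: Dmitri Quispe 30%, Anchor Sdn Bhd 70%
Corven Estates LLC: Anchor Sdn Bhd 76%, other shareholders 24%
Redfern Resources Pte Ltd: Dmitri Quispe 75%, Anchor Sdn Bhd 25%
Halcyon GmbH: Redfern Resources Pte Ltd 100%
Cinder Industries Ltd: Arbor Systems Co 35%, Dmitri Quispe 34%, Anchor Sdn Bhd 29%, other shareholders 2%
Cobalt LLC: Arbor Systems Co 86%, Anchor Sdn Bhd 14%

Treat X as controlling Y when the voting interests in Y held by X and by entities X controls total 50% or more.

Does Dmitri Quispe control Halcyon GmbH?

Yes

Dmitri holds 94% of Anchor, so Dmitri controls Anchor.
Dmitri and Anchor together hold 75% + 25% = 100% of Redfern, so Dmitri controls Redfern.
Redfern holds 100% of Halcyon, so Dmitri controls Halcyon.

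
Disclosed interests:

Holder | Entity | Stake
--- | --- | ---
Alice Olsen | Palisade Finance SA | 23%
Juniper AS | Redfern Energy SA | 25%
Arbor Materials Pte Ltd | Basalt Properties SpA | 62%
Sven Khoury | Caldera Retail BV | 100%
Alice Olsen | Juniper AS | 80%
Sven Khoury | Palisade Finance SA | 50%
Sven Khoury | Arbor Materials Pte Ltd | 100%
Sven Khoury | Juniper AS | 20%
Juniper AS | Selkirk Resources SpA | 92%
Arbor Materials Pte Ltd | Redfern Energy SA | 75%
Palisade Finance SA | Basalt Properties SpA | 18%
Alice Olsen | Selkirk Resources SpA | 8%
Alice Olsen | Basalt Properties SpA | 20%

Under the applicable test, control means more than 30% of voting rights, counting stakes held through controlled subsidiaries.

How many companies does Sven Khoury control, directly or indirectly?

Sven holds 50% of Palisade, so Sven controls Palisade.
Sven holds 100% of Arbor, so Sven controls Arbor.
Palisade and Arbor together hold 18% + 62% = 80% of Basalt, so Sven controls Basalt.
Sven holds 100% of Caldera, so Sven controls Caldera.
Arbor holds 75% of Redfern, so Sven controls Redfern.
No other company's threshold is met.
Sven controls 5 companies.

5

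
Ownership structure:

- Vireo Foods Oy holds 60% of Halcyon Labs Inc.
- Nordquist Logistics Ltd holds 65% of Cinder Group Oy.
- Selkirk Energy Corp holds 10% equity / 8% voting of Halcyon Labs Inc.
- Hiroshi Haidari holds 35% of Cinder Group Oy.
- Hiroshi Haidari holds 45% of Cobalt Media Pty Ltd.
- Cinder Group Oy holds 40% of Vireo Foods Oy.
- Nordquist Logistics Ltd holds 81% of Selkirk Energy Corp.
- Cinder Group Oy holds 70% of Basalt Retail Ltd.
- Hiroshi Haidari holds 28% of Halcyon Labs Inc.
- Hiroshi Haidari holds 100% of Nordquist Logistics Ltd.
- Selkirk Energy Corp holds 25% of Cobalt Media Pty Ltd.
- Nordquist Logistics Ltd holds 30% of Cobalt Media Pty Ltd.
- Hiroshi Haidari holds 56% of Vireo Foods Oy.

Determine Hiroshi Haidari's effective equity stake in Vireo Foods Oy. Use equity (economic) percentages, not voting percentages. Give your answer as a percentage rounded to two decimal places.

Hiroshi reaches Vireo along 3 paths.
Via Cinder: 35% × 40% = 14%.
Via Nordquist → Cinder: 100% × 65% × 40% = 26%.
Direct stake: 56% = 56%.
Total: 14% + 26% + 56% = 96%.
Rounded: 96.00%.

96.00%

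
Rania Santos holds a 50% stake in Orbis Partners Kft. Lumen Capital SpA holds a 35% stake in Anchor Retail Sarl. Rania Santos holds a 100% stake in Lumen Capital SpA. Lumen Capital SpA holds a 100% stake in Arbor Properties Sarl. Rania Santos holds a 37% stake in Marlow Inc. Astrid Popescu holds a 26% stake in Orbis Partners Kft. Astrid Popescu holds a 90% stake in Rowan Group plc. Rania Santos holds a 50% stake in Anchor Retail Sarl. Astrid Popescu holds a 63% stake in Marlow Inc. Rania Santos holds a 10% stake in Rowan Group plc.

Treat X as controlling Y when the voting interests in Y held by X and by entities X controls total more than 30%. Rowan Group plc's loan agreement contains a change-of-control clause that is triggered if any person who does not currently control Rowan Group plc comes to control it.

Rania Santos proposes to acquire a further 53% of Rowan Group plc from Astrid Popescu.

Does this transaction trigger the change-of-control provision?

The purchase adds only to Rania's holdings (Astrid's stake shrinks), so Rania is the only person who could newly come to control Rowan.
Rania holds 100% of Lumen, so Rania controls Lumen.
Rania holds 37% of Marlow, so Rania controls Marlow.
Lumen holds 100% of Arbor, so Rania controls Arbor.
Rania holds 50% of Orbis, so Rania controls Orbis.
Rania and Lumen together hold 50% + 35% = 85% of Anchor, so Rania controls Anchor.
In Rowan, Rania's side holds only 10%, not > 30%.
So before the transaction, Rania does not control Rowan.
After the purchase, Rania's direct stake in Rowan rises to 10% + 53% = 63%, and Astrid's stake falls to 37%.
Rania holds 63% of Rowan, so Rania controls Rowan.
Rania did not control Rowan before and does after, so the clause is triggered.

Yes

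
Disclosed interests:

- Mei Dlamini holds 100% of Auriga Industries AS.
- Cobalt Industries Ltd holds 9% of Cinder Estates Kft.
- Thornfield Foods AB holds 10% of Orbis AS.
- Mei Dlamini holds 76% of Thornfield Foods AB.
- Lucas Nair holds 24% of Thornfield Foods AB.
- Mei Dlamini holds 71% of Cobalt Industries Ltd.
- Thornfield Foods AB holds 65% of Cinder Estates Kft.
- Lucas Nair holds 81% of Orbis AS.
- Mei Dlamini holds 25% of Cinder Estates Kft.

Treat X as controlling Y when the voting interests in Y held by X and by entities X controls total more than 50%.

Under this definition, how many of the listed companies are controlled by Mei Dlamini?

4

Mei holds 76% of Thornfield, so Mei controls Thornfield.
Mei holds 71% of Cobalt, so Mei controls Cobalt.
Mei holds 100% of Auriga, so Mei controls Auriga.
Thornfield and Mei and Cobalt together hold 65% + 25% + 9% = 99% of Cinder, so Mei controls Cinder.
No other company's threshold is met.
Mei controls 4 companies.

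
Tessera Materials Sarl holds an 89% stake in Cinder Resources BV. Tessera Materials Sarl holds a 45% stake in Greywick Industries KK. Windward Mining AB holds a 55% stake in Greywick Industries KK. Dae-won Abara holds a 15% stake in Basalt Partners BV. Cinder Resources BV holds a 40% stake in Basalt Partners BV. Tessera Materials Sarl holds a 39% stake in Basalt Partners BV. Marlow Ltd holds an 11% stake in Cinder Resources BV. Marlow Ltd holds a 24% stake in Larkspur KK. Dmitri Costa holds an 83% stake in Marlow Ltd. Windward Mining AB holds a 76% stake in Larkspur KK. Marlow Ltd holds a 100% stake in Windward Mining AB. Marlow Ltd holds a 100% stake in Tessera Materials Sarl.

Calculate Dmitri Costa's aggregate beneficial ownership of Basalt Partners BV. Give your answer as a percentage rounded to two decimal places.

65.57%

Dmitri reaches Basalt along 3 paths.
Via Marlow → Tessera: 83% × 100% × 39% = 32.37%.
Via Marlow → Tessera → Cinder: 83% × 100% × 89% × 40% = 29.548%.
Via Marlow → Cinder: 83% × 11% × 40% = 3.652%.
Total: 32.37% + 29.548% + 3.652% = 65.57%.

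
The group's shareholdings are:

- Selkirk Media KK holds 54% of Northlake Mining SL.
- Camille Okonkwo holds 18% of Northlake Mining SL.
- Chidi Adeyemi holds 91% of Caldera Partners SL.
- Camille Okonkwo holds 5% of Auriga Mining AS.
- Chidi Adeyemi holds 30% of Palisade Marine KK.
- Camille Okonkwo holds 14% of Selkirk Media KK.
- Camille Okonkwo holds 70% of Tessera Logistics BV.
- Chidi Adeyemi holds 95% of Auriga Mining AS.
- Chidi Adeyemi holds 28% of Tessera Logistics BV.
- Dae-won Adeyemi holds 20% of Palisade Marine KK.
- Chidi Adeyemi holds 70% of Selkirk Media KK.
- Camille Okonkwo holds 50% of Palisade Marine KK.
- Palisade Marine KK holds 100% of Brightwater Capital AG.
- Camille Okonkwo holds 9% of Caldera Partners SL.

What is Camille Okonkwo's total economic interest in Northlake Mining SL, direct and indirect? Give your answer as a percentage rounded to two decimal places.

Camille reaches Northlake along 2 paths.
Via Selkirk: 14% × 54% = 7.56%.
Direct stake: 18% = 18%.
Total: 7.56% + 18% = 25.56%.

25.56%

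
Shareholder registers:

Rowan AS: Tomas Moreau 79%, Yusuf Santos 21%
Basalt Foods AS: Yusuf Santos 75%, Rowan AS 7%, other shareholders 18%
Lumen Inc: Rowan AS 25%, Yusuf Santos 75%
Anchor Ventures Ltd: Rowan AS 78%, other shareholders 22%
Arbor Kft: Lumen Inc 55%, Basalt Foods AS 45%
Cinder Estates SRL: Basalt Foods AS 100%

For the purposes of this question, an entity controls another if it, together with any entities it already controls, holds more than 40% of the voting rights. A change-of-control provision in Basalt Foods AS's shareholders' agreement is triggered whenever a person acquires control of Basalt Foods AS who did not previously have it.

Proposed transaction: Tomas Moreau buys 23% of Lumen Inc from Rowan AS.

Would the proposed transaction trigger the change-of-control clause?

The purchase adds only to Tomas's holdings (Rowan's stake shrinks), so Tomas is the only person who could newly come to control Basalt.
Tomas holds 79% of Rowan, so Tomas controls Rowan.
Rowan holds 78% of Anchor, so Tomas controls Anchor.
In Basalt, Tomas's side holds only 7%, not > 40%.
So before the transaction, Tomas does not control Basalt.
After the purchase, Tomas holds 23% of Lumen directly, and Rowan's stake falls to 2%.
Tomas's side now holds 2% + 23% = 25% of Lumen, not > 40%, so Tomas still does not control Lumen.
After the transaction, Tomas's side holds 7% of Basalt, not > 40%, so Tomas still does not control Basalt.
No new person acquires control, so the clause is not triggered.

No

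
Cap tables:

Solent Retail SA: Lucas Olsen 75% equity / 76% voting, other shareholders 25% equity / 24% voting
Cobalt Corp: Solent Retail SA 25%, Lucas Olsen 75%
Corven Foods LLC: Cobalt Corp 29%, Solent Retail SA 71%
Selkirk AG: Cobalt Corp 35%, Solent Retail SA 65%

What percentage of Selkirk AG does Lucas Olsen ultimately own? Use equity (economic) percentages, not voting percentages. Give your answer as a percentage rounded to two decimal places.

Lucas reaches Selkirk along 3 paths.
Via Solent → Cobalt: 75% × 25% × 35% = 6.5625%.
Via Cobalt: 75% × 35% = 26.25%.
Via Solent: 75% × 65% = 48.75%.
Total: 6.5625% + 26.25% + 48.75% = 81.5625%.
Rounded: 81.56%.

81.56%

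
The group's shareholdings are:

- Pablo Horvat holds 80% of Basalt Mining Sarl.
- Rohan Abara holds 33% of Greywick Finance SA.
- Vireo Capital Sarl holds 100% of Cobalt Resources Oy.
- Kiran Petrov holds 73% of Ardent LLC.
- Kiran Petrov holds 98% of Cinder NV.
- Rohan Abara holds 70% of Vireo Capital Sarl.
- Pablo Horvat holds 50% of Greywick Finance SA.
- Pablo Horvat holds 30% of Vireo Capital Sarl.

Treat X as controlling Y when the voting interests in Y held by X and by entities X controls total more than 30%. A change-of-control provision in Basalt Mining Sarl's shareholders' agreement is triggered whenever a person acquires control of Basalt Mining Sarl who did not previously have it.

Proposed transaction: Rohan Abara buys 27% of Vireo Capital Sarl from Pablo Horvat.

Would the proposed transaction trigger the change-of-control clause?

The purchase adds only to Rohan's holdings (Pablo's stake shrinks), so Rohan is the only person who could newly come to control Basalt.
Rohan holds 33% of Greywick, so Rohan controls Greywick.
Rohan holds 70% of Vireo, so Rohan controls Vireo.
Vireo holds 100% of Cobalt, so Rohan controls Cobalt.
Neither Rohan nor any entity Rohan controls holds any voting interest in Basalt.
So before the transaction, Rohan does not control Basalt.
After the purchase, Rohan's direct stake in Vireo rises to 70% + 27% = 97%, and Pablo's stake falls to 3%.
Rohan holds 97% of Vireo, so Rohan controls Vireo.
After the transaction, neither Rohan nor any entity Rohan controls holds a voting interest in Basalt, so Rohan still does not control it.
No new person acquires control, so the clause is not triggered.

No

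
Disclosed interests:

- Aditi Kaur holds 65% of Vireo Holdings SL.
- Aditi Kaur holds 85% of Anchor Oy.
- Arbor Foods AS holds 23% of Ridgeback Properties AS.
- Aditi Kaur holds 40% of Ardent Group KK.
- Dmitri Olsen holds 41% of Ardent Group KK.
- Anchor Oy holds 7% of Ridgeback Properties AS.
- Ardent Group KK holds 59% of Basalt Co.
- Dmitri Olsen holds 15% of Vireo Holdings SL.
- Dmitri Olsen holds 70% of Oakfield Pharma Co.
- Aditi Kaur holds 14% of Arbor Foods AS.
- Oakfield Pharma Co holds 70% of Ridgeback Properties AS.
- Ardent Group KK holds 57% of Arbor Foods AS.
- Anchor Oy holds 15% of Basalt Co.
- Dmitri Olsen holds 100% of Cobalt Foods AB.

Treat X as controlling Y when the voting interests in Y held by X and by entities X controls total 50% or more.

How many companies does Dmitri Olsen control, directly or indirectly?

Dmitri holds 100% of Cobalt, so Dmitri controls Cobalt.
Dmitri holds 70% of Oakfield, so Dmitri controls Oakfield.
Oakfield holds 70% of Ridgeback, so Dmitri controls Ridgeback.
No other company's threshold is met.
Dmitri controls 3 companies.

3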